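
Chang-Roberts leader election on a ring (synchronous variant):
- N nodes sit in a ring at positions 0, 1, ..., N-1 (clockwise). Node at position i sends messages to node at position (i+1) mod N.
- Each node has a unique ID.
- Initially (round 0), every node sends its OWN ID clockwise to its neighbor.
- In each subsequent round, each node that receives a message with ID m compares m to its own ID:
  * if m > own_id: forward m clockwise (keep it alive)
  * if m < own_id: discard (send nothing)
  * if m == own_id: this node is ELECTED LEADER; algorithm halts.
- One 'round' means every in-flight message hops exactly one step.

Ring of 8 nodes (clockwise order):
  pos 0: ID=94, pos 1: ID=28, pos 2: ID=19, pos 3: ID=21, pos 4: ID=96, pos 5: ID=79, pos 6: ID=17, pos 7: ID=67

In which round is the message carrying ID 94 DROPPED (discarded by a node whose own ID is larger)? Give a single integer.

Answer: 4

Derivation:
Round 1: pos1(id28) recv 94: fwd; pos2(id19) recv 28: fwd; pos3(id21) recv 19: drop; pos4(id96) recv 21: drop; pos5(id79) recv 96: fwd; pos6(id17) recv 79: fwd; pos7(id67) recv 17: drop; pos0(id94) recv 67: drop
Round 2: pos2(id19) recv 94: fwd; pos3(id21) recv 28: fwd; pos6(id17) recv 96: fwd; pos7(id67) recv 79: fwd
Round 3: pos3(id21) recv 94: fwd; pos4(id96) recv 28: drop; pos7(id67) recv 96: fwd; pos0(id94) recv 79: drop
Round 4: pos4(id96) recv 94: drop; pos0(id94) recv 96: fwd
Round 5: pos1(id28) recv 96: fwd
Round 6: pos2(id19) recv 96: fwd
Round 7: pos3(id21) recv 96: fwd
Round 8: pos4(id96) recv 96: ELECTED
Message ID 94 originates at pos 0; dropped at pos 4 in round 4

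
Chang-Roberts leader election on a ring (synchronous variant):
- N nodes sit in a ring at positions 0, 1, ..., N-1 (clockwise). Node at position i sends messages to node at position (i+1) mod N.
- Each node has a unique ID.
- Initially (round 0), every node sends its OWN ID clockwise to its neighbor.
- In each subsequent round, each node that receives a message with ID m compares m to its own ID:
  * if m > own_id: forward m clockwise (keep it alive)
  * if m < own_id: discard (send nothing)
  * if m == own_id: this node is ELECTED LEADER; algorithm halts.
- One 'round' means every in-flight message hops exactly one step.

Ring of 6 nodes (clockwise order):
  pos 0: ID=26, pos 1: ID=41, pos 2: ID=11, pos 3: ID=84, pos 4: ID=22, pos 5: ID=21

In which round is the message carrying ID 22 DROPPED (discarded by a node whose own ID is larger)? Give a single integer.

Round 1: pos1(id41) recv 26: drop; pos2(id11) recv 41: fwd; pos3(id84) recv 11: drop; pos4(id22) recv 84: fwd; pos5(id21) recv 22: fwd; pos0(id26) recv 21: drop
Round 2: pos3(id84) recv 41: drop; pos5(id21) recv 84: fwd; pos0(id26) recv 22: drop
Round 3: pos0(id26) recv 84: fwd
Round 4: pos1(id41) recv 84: fwd
Round 5: pos2(id11) recv 84: fwd
Round 6: pos3(id84) recv 84: ELECTED
Message ID 22 originates at pos 4; dropped at pos 0 in round 2

Answer: 2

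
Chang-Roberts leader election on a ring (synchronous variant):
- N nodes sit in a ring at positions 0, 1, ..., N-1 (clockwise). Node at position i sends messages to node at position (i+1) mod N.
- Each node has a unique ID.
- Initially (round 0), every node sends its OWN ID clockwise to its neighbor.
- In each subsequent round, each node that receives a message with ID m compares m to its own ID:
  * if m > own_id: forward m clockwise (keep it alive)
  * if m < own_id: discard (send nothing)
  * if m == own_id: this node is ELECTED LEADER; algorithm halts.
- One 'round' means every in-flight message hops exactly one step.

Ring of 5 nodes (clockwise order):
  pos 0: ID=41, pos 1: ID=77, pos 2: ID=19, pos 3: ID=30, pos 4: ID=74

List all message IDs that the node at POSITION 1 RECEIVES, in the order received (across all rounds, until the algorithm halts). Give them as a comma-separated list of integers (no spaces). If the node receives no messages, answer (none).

Answer: 41,74,77

Derivation:
Round 1: pos1(id77) recv 41: drop; pos2(id19) recv 77: fwd; pos3(id30) recv 19: drop; pos4(id74) recv 30: drop; pos0(id41) recv 74: fwd
Round 2: pos3(id30) recv 77: fwd; pos1(id77) recv 74: drop
Round 3: pos4(id74) recv 77: fwd
Round 4: pos0(id41) recv 77: fwd
Round 5: pos1(id77) recv 77: ELECTED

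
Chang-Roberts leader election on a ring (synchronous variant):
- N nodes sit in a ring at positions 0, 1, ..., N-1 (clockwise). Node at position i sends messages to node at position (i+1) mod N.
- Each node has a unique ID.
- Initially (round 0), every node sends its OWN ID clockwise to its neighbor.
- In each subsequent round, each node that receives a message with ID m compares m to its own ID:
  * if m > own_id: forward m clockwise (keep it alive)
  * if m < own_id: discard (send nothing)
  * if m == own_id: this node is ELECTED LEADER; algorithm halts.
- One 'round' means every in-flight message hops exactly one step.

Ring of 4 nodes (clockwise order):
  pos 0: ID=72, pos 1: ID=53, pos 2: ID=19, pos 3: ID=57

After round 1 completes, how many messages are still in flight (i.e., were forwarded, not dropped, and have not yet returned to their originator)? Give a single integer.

Round 1: pos1(id53) recv 72: fwd; pos2(id19) recv 53: fwd; pos3(id57) recv 19: drop; pos0(id72) recv 57: drop
After round 1: 2 messages still in flight

Answer: 2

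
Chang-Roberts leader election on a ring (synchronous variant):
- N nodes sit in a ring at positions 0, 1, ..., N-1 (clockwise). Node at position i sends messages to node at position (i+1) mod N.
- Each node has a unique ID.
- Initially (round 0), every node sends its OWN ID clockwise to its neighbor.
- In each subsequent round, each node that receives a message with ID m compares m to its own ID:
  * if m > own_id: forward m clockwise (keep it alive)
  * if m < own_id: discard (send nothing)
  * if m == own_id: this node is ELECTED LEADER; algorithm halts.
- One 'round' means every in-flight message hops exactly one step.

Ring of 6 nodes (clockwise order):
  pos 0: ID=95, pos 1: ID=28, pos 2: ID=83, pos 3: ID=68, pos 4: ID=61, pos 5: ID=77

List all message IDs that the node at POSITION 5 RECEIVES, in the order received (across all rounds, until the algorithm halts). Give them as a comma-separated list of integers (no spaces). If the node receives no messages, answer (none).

Answer: 61,68,83,95

Derivation:
Round 1: pos1(id28) recv 95: fwd; pos2(id83) recv 28: drop; pos3(id68) recv 83: fwd; pos4(id61) recv 68: fwd; pos5(id77) recv 61: drop; pos0(id95) recv 77: drop
Round 2: pos2(id83) recv 95: fwd; pos4(id61) recv 83: fwd; pos5(id77) recv 68: drop
Round 3: pos3(id68) recv 95: fwd; pos5(id77) recv 83: fwd
Round 4: pos4(id61) recv 95: fwd; pos0(id95) recv 83: drop
Round 5: pos5(id77) recv 95: fwd
Round 6: pos0(id95) recv 95: ELECTED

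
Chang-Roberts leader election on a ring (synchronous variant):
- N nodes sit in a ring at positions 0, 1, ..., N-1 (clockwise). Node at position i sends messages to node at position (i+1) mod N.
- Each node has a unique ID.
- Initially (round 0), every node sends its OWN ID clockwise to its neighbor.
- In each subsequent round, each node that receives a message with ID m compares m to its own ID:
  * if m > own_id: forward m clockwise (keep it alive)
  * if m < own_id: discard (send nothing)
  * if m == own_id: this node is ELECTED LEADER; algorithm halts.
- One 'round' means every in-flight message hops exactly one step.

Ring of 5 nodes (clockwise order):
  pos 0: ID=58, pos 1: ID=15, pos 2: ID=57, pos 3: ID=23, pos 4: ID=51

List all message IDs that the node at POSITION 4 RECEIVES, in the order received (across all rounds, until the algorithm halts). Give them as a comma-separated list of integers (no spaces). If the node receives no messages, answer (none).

Answer: 23,57,58

Derivation:
Round 1: pos1(id15) recv 58: fwd; pos2(id57) recv 15: drop; pos3(id23) recv 57: fwd; pos4(id51) recv 23: drop; pos0(id58) recv 51: drop
Round 2: pos2(id57) recv 58: fwd; pos4(id51) recv 57: fwd
Round 3: pos3(id23) recv 58: fwd; pos0(id58) recv 57: drop
Round 4: pos4(id51) recv 58: fwd
Round 5: pos0(id58) recv 58: ELECTED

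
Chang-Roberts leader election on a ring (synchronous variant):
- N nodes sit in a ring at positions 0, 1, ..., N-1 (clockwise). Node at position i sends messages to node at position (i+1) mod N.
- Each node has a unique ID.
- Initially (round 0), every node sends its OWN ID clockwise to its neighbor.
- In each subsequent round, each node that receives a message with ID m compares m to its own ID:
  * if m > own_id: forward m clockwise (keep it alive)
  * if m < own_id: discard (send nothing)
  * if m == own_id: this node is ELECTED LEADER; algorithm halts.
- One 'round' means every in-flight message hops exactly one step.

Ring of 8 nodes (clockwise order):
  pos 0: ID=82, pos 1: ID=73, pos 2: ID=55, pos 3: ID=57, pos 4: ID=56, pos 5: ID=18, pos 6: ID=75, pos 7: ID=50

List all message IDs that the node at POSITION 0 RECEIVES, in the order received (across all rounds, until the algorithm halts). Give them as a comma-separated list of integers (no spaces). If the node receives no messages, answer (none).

Answer: 50,75,82

Derivation:
Round 1: pos1(id73) recv 82: fwd; pos2(id55) recv 73: fwd; pos3(id57) recv 55: drop; pos4(id56) recv 57: fwd; pos5(id18) recv 56: fwd; pos6(id75) recv 18: drop; pos7(id50) recv 75: fwd; pos0(id82) recv 50: drop
Round 2: pos2(id55) recv 82: fwd; pos3(id57) recv 73: fwd; pos5(id18) recv 57: fwd; pos6(id75) recv 56: drop; pos0(id82) recv 75: drop
Round 3: pos3(id57) recv 82: fwd; pos4(id56) recv 73: fwd; pos6(id75) recv 57: drop
Round 4: pos4(id56) recv 82: fwd; pos5(id18) recv 73: fwd
Round 5: pos5(id18) recv 82: fwd; pos6(id75) recv 73: drop
Round 6: pos6(id75) recv 82: fwd
Round 7: pos7(id50) recv 82: fwd
Round 8: pos0(id82) recv 82: ELECTED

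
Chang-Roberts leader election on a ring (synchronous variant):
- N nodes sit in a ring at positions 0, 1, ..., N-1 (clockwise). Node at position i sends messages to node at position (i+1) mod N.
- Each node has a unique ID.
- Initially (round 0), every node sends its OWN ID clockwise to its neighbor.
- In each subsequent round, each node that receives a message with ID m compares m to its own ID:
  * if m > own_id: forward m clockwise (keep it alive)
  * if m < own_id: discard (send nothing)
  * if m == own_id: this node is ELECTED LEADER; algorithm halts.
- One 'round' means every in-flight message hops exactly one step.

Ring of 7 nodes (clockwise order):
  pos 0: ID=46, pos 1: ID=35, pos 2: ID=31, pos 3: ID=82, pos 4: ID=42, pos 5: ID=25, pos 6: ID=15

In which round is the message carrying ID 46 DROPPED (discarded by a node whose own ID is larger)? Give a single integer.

Round 1: pos1(id35) recv 46: fwd; pos2(id31) recv 35: fwd; pos3(id82) recv 31: drop; pos4(id42) recv 82: fwd; pos5(id25) recv 42: fwd; pos6(id15) recv 25: fwd; pos0(id46) recv 15: drop
Round 2: pos2(id31) recv 46: fwd; pos3(id82) recv 35: drop; pos5(id25) recv 82: fwd; pos6(id15) recv 42: fwd; pos0(id46) recv 25: drop
Round 3: pos3(id82) recv 46: drop; pos6(id15) recv 82: fwd; pos0(id46) recv 42: drop
Round 4: pos0(id46) recv 82: fwd
Round 5: pos1(id35) recv 82: fwd
Round 6: pos2(id31) recv 82: fwd
Round 7: pos3(id82) recv 82: ELECTED
Message ID 46 originates at pos 0; dropped at pos 3 in round 3

Answer: 3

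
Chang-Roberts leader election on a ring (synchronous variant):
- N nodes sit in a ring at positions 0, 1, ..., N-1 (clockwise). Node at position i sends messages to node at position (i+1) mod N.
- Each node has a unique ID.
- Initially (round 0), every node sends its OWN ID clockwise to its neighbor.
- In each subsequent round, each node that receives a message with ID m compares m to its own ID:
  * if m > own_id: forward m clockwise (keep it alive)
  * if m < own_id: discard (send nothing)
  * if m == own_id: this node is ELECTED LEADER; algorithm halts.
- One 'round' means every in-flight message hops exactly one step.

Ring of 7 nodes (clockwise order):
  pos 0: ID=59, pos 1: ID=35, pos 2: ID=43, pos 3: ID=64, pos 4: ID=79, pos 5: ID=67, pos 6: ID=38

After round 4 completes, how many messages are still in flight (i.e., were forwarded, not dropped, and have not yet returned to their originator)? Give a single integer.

Round 1: pos1(id35) recv 59: fwd; pos2(id43) recv 35: drop; pos3(id64) recv 43: drop; pos4(id79) recv 64: drop; pos5(id67) recv 79: fwd; pos6(id38) recv 67: fwd; pos0(id59) recv 38: drop
Round 2: pos2(id43) recv 59: fwd; pos6(id38) recv 79: fwd; pos0(id59) recv 67: fwd
Round 3: pos3(id64) recv 59: drop; pos0(id59) recv 79: fwd; pos1(id35) recv 67: fwd
Round 4: pos1(id35) recv 79: fwd; pos2(id43) recv 67: fwd
After round 4: 2 messages still in flight

Answer: 2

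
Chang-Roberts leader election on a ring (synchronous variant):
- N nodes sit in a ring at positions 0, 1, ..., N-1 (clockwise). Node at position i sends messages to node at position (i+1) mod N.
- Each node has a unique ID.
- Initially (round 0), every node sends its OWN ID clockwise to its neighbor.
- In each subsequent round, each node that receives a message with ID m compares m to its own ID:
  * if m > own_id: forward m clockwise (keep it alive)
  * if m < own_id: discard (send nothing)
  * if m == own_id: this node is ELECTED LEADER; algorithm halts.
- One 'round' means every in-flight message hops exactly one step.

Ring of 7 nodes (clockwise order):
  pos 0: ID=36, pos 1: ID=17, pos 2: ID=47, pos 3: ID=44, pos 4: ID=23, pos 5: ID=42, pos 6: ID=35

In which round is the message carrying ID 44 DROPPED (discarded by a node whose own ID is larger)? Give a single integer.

Round 1: pos1(id17) recv 36: fwd; pos2(id47) recv 17: drop; pos3(id44) recv 47: fwd; pos4(id23) recv 44: fwd; pos5(id42) recv 23: drop; pos6(id35) recv 42: fwd; pos0(id36) recv 35: drop
Round 2: pos2(id47) recv 36: drop; pos4(id23) recv 47: fwd; pos5(id42) recv 44: fwd; pos0(id36) recv 42: fwd
Round 3: pos5(id42) recv 47: fwd; pos6(id35) recv 44: fwd; pos1(id17) recv 42: fwd
Round 4: pos6(id35) recv 47: fwd; pos0(id36) recv 44: fwd; pos2(id47) recv 42: drop
Round 5: pos0(id36) recv 47: fwd; pos1(id17) recv 44: fwd
Round 6: pos1(id17) recv 47: fwd; pos2(id47) recv 44: drop
Round 7: pos2(id47) recv 47: ELECTED
Message ID 44 originates at pos 3; dropped at pos 2 in round 6

Answer: 6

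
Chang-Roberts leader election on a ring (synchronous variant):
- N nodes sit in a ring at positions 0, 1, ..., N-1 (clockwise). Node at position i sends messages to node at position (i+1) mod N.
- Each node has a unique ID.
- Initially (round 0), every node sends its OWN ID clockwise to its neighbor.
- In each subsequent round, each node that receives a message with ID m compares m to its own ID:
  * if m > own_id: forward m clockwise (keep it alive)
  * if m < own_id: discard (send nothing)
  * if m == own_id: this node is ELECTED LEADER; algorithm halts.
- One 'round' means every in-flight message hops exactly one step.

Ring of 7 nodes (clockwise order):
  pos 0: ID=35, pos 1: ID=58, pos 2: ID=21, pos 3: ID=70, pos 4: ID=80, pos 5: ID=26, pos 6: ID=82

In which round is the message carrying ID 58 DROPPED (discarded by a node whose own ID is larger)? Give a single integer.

Answer: 2

Derivation:
Round 1: pos1(id58) recv 35: drop; pos2(id21) recv 58: fwd; pos3(id70) recv 21: drop; pos4(id80) recv 70: drop; pos5(id26) recv 80: fwd; pos6(id82) recv 26: drop; pos0(id35) recv 82: fwd
Round 2: pos3(id70) recv 58: drop; pos6(id82) recv 80: drop; pos1(id58) recv 82: fwd
Round 3: pos2(id21) recv 82: fwd
Round 4: pos3(id70) recv 82: fwd
Round 5: pos4(id80) recv 82: fwd
Round 6: pos5(id26) recv 82: fwd
Round 7: pos6(id82) recv 82: ELECTED
Message ID 58 originates at pos 1; dropped at pos 3 in round 2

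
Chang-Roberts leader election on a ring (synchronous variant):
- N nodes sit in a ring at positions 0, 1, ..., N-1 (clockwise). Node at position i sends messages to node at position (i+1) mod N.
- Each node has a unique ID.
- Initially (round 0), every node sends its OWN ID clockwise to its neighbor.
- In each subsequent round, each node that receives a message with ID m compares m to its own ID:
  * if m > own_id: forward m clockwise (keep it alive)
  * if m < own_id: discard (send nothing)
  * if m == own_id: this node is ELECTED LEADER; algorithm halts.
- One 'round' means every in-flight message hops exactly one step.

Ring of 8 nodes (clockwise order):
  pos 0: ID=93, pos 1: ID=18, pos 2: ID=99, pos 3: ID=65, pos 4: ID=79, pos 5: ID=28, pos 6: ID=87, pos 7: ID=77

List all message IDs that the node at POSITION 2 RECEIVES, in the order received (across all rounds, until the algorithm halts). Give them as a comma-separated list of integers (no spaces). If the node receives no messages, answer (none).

Answer: 18,93,99

Derivation:
Round 1: pos1(id18) recv 93: fwd; pos2(id99) recv 18: drop; pos3(id65) recv 99: fwd; pos4(id79) recv 65: drop; pos5(id28) recv 79: fwd; pos6(id87) recv 28: drop; pos7(id77) recv 87: fwd; pos0(id93) recv 77: drop
Round 2: pos2(id99) recv 93: drop; pos4(id79) recv 99: fwd; pos6(id87) recv 79: drop; pos0(id93) recv 87: drop
Round 3: pos5(id28) recv 99: fwd
Round 4: pos6(id87) recv 99: fwd
Round 5: pos7(id77) recv 99: fwd
Round 6: pos0(id93) recv 99: fwd
Round 7: pos1(id18) recv 99: fwd
Round 8: pos2(id99) recv 99: ELECTED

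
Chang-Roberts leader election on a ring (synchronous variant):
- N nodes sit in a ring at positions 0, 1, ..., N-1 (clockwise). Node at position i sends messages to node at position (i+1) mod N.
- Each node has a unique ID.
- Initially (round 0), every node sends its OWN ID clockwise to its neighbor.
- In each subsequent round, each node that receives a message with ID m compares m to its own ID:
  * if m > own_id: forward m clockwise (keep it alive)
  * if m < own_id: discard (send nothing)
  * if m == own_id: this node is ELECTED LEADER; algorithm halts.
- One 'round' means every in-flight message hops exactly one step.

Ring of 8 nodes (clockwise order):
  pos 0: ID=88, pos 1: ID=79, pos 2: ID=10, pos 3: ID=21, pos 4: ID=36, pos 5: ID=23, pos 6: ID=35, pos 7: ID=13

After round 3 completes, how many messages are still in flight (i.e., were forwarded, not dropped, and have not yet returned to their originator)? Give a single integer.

Answer: 3

Derivation:
Round 1: pos1(id79) recv 88: fwd; pos2(id10) recv 79: fwd; pos3(id21) recv 10: drop; pos4(id36) recv 21: drop; pos5(id23) recv 36: fwd; pos6(id35) recv 23: drop; pos7(id13) recv 35: fwd; pos0(id88) recv 13: drop
Round 2: pos2(id10) recv 88: fwd; pos3(id21) recv 79: fwd; pos6(id35) recv 36: fwd; pos0(id88) recv 35: drop
Round 3: pos3(id21) recv 88: fwd; pos4(id36) recv 79: fwd; pos7(id13) recv 36: fwd
After round 3: 3 messages still in flight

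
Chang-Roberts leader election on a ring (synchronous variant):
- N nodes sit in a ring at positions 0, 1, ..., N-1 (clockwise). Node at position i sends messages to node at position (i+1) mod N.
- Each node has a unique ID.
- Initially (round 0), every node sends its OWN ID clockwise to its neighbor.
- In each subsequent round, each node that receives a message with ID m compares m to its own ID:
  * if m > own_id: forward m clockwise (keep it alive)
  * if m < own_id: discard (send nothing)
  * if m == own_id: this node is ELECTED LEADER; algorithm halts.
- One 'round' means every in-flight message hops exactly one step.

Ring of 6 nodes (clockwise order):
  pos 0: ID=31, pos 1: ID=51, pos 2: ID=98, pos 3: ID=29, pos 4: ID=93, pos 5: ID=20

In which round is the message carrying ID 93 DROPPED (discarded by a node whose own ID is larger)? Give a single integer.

Round 1: pos1(id51) recv 31: drop; pos2(id98) recv 51: drop; pos3(id29) recv 98: fwd; pos4(id93) recv 29: drop; pos5(id20) recv 93: fwd; pos0(id31) recv 20: drop
Round 2: pos4(id93) recv 98: fwd; pos0(id31) recv 93: fwd
Round 3: pos5(id20) recv 98: fwd; pos1(id51) recv 93: fwd
Round 4: pos0(id31) recv 98: fwd; pos2(id98) recv 93: drop
Round 5: pos1(id51) recv 98: fwd
Round 6: pos2(id98) recv 98: ELECTED
Message ID 93 originates at pos 4; dropped at pos 2 in round 4

Answer: 4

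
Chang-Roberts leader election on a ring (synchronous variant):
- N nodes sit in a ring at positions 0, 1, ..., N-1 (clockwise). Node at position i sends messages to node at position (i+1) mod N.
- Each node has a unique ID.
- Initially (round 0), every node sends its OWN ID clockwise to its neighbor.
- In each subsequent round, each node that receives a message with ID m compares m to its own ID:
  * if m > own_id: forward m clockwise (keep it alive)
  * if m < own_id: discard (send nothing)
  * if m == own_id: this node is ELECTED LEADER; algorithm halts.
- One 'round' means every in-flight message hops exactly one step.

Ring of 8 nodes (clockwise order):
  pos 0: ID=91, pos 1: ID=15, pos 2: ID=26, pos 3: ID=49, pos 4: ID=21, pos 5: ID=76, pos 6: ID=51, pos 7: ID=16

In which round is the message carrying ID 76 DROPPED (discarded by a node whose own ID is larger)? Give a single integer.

Answer: 3

Derivation:
Round 1: pos1(id15) recv 91: fwd; pos2(id26) recv 15: drop; pos3(id49) recv 26: drop; pos4(id21) recv 49: fwd; pos5(id76) recv 21: drop; pos6(id51) recv 76: fwd; pos7(id16) recv 51: fwd; pos0(id91) recv 16: drop
Round 2: pos2(id26) recv 91: fwd; pos5(id76) recv 49: drop; pos7(id16) recv 76: fwd; pos0(id91) recv 51: drop
Round 3: pos3(id49) recv 91: fwd; pos0(id91) recv 76: drop
Round 4: pos4(id21) recv 91: fwd
Round 5: pos5(id76) recv 91: fwd
Round 6: pos6(id51) recv 91: fwd
Round 7: pos7(id16) recv 91: fwd
Round 8: pos0(id91) recv 91: ELECTED
Message ID 76 originates at pos 5; dropped at pos 0 in round 3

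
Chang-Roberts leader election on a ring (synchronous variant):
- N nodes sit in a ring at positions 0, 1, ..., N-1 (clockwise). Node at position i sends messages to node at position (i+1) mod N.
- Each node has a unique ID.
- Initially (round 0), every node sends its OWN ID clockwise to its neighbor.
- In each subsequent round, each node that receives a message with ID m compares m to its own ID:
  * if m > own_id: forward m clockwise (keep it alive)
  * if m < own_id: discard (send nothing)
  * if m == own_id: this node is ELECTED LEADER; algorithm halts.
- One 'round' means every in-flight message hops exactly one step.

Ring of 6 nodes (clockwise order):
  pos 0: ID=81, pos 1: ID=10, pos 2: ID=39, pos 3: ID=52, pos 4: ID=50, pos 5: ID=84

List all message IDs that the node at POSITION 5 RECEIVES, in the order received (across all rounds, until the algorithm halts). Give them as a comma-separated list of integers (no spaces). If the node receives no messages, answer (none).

Answer: 50,52,81,84

Derivation:
Round 1: pos1(id10) recv 81: fwd; pos2(id39) recv 10: drop; pos3(id52) recv 39: drop; pos4(id50) recv 52: fwd; pos5(id84) recv 50: drop; pos0(id81) recv 84: fwd
Round 2: pos2(id39) recv 81: fwd; pos5(id84) recv 52: drop; pos1(id10) recv 84: fwd
Round 3: pos3(id52) recv 81: fwd; pos2(id39) recv 84: fwd
Round 4: pos4(id50) recv 81: fwd; pos3(id52) recv 84: fwd
Round 5: pos5(id84) recv 81: drop; pos4(id50) recv 84: fwd
Round 6: pos5(id84) recv 84: ELECTED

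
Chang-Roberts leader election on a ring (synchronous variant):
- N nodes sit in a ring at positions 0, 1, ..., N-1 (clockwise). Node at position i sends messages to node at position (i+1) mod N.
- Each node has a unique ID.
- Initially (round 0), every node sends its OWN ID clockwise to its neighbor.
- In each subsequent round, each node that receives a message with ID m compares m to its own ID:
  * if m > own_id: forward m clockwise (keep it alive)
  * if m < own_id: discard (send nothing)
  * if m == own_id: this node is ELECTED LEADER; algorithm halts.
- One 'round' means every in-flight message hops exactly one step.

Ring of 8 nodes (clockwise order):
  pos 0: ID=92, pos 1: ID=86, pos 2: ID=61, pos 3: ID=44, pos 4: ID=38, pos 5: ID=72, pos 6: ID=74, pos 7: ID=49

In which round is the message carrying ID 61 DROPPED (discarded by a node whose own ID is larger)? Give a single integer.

Answer: 3

Derivation:
Round 1: pos1(id86) recv 92: fwd; pos2(id61) recv 86: fwd; pos3(id44) recv 61: fwd; pos4(id38) recv 44: fwd; pos5(id72) recv 38: drop; pos6(id74) recv 72: drop; pos7(id49) recv 74: fwd; pos0(id92) recv 49: drop
Round 2: pos2(id61) recv 92: fwd; pos3(id44) recv 86: fwd; pos4(id38) recv 61: fwd; pos5(id72) recv 44: drop; pos0(id92) recv 74: drop
Round 3: pos3(id44) recv 92: fwd; pos4(id38) recv 86: fwd; pos5(id72) recv 61: drop
Round 4: pos4(id38) recv 92: fwd; pos5(id72) recv 86: fwd
Round 5: pos5(id72) recv 92: fwd; pos6(id74) recv 86: fwd
Round 6: pos6(id74) recv 92: fwd; pos7(id49) recv 86: fwd
Round 7: pos7(id49) recv 92: fwd; pos0(id92) recv 86: drop
Round 8: pos0(id92) recv 92: ELECTED
Message ID 61 originates at pos 2; dropped at pos 5 in round 3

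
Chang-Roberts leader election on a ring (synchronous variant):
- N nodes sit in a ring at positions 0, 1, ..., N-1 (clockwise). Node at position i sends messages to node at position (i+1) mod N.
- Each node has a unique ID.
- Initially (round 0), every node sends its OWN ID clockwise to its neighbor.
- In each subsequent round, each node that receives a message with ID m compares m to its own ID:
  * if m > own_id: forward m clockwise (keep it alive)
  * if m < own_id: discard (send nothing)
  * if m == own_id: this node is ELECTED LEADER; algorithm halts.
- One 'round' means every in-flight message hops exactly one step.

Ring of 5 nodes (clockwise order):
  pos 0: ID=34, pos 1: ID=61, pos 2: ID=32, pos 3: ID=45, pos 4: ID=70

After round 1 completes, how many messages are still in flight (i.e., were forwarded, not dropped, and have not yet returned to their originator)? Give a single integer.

Round 1: pos1(id61) recv 34: drop; pos2(id32) recv 61: fwd; pos3(id45) recv 32: drop; pos4(id70) recv 45: drop; pos0(id34) recv 70: fwd
After round 1: 2 messages still in flight

Answer: 2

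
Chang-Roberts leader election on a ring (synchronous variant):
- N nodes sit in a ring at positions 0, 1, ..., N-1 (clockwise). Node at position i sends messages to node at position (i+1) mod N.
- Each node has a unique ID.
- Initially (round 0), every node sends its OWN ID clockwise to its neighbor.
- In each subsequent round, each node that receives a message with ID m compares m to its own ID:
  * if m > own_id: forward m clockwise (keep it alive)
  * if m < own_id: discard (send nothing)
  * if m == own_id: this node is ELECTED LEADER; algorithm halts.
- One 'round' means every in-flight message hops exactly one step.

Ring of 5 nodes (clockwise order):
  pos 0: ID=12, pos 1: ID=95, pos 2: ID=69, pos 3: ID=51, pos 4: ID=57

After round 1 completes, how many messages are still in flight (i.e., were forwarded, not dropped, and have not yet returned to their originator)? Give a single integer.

Answer: 3

Derivation:
Round 1: pos1(id95) recv 12: drop; pos2(id69) recv 95: fwd; pos3(id51) recv 69: fwd; pos4(id57) recv 51: drop; pos0(id12) recv 57: fwd
After round 1: 3 messages still in flight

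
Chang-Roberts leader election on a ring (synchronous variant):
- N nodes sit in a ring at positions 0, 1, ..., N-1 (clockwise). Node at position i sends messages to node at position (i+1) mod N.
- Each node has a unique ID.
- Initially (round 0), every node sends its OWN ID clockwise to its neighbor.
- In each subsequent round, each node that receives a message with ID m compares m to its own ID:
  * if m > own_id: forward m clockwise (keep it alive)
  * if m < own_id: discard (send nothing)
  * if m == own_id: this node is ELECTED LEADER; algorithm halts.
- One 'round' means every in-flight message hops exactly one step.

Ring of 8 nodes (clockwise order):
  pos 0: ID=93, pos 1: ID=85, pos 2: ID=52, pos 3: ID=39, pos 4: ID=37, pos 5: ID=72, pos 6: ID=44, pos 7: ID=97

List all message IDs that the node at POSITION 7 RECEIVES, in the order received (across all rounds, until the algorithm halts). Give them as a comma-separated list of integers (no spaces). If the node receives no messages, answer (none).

Round 1: pos1(id85) recv 93: fwd; pos2(id52) recv 85: fwd; pos3(id39) recv 52: fwd; pos4(id37) recv 39: fwd; pos5(id72) recv 37: drop; pos6(id44) recv 72: fwd; pos7(id97) recv 44: drop; pos0(id93) recv 97: fwd
Round 2: pos2(id52) recv 93: fwd; pos3(id39) recv 85: fwd; pos4(id37) recv 52: fwd; pos5(id72) recv 39: drop; pos7(id97) recv 72: drop; pos1(id85) recv 97: fwd
Round 3: pos3(id39) recv 93: fwd; pos4(id37) recv 85: fwd; pos5(id72) recv 52: drop; pos2(id52) recv 97: fwd
Round 4: pos4(id37) recv 93: fwd; pos5(id72) recv 85: fwd; pos3(id39) recv 97: fwd
Round 5: pos5(id72) recv 93: fwd; pos6(id44) recv 85: fwd; pos4(id37) recv 97: fwd
Round 6: pos6(id44) recv 93: fwd; pos7(id97) recv 85: drop; pos5(id72) recv 97: fwd
Round 7: pos7(id97) recv 93: drop; pos6(id44) recv 97: fwd
Round 8: pos7(id97) recv 97: ELECTED

Answer: 44,72,85,93,97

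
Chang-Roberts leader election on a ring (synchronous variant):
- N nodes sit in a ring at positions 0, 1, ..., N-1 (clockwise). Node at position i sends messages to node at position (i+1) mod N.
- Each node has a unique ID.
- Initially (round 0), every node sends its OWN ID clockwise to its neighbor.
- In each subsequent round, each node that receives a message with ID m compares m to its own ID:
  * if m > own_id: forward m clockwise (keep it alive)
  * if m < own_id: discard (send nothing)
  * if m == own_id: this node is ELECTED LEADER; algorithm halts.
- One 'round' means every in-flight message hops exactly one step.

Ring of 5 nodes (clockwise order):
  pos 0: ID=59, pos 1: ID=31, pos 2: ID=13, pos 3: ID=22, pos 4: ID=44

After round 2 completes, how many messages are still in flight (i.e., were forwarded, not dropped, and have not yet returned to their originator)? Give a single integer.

Answer: 2

Derivation:
Round 1: pos1(id31) recv 59: fwd; pos2(id13) recv 31: fwd; pos3(id22) recv 13: drop; pos4(id44) recv 22: drop; pos0(id59) recv 44: drop
Round 2: pos2(id13) recv 59: fwd; pos3(id22) recv 31: fwd
After round 2: 2 messages still in flight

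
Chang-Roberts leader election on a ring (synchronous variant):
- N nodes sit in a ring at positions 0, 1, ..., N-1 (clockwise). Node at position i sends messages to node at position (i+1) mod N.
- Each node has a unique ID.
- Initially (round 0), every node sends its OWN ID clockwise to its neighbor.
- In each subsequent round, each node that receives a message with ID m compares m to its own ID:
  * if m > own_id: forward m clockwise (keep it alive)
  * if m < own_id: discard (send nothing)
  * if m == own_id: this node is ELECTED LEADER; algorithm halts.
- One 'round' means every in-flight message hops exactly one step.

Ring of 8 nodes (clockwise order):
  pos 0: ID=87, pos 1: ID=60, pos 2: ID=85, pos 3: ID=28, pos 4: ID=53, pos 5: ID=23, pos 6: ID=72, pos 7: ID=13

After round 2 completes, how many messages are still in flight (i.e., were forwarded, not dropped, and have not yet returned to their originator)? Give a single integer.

Round 1: pos1(id60) recv 87: fwd; pos2(id85) recv 60: drop; pos3(id28) recv 85: fwd; pos4(id53) recv 28: drop; pos5(id23) recv 53: fwd; pos6(id72) recv 23: drop; pos7(id13) recv 72: fwd; pos0(id87) recv 13: drop
Round 2: pos2(id85) recv 87: fwd; pos4(id53) recv 85: fwd; pos6(id72) recv 53: drop; pos0(id87) recv 72: drop
After round 2: 2 messages still in flight

Answer: 2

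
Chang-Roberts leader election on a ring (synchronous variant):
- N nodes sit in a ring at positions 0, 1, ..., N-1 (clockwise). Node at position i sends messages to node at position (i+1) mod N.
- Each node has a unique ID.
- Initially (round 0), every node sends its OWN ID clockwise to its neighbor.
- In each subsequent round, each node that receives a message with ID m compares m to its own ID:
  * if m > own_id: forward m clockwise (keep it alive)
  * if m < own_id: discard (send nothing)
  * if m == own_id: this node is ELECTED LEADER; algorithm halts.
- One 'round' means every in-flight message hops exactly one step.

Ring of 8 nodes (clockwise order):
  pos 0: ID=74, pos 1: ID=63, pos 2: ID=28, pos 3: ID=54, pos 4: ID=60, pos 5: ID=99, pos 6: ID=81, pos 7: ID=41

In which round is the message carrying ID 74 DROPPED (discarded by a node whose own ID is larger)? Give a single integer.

Answer: 5

Derivation:
Round 1: pos1(id63) recv 74: fwd; pos2(id28) recv 63: fwd; pos3(id54) recv 28: drop; pos4(id60) recv 54: drop; pos5(id99) recv 60: drop; pos6(id81) recv 99: fwd; pos7(id41) recv 81: fwd; pos0(id74) recv 41: drop
Round 2: pos2(id28) recv 74: fwd; pos3(id54) recv 63: fwd; pos7(id41) recv 99: fwd; pos0(id74) recv 81: fwd
Round 3: pos3(id54) recv 74: fwd; pos4(id60) recv 63: fwd; pos0(id74) recv 99: fwd; pos1(id63) recv 81: fwd
Round 4: pos4(id60) recv 74: fwd; pos5(id99) recv 63: drop; pos1(id63) recv 99: fwd; pos2(id28) recv 81: fwd
Round 5: pos5(id99) recv 74: drop; pos2(id28) recv 99: fwd; pos3(id54) recv 81: fwd
Round 6: pos3(id54) recv 99: fwd; pos4(id60) recv 81: fwd
Round 7: pos4(id60) recv 99: fwd; pos5(id99) recv 81: drop
Round 8: pos5(id99) recv 99: ELECTED
Message ID 74 originates at pos 0; dropped at pos 5 in round 5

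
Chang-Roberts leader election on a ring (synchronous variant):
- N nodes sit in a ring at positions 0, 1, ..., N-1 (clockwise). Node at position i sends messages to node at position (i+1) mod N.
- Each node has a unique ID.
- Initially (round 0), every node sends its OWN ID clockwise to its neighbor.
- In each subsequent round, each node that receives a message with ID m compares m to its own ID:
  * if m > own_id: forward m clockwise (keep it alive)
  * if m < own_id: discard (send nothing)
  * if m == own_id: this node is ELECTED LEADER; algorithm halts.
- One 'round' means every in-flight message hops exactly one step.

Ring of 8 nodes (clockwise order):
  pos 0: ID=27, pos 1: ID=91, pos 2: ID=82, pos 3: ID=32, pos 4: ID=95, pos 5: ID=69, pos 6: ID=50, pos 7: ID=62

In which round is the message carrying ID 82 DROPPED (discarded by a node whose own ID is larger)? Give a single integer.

Answer: 2

Derivation:
Round 1: pos1(id91) recv 27: drop; pos2(id82) recv 91: fwd; pos3(id32) recv 82: fwd; pos4(id95) recv 32: drop; pos5(id69) recv 95: fwd; pos6(id50) recv 69: fwd; pos7(id62) recv 50: drop; pos0(id27) recv 62: fwd
Round 2: pos3(id32) recv 91: fwd; pos4(id95) recv 82: drop; pos6(id50) recv 95: fwd; pos7(id62) recv 69: fwd; pos1(id91) recv 62: drop
Round 3: pos4(id95) recv 91: drop; pos7(id62) recv 95: fwd; pos0(id27) recv 69: fwd
Round 4: pos0(id27) recv 95: fwd; pos1(id91) recv 69: drop
Round 5: pos1(id91) recv 95: fwd
Round 6: pos2(id82) recv 95: fwd
Round 7: pos3(id32) recv 95: fwd
Round 8: pos4(id95) recv 95: ELECTED
Message ID 82 originates at pos 2; dropped at pos 4 in round 2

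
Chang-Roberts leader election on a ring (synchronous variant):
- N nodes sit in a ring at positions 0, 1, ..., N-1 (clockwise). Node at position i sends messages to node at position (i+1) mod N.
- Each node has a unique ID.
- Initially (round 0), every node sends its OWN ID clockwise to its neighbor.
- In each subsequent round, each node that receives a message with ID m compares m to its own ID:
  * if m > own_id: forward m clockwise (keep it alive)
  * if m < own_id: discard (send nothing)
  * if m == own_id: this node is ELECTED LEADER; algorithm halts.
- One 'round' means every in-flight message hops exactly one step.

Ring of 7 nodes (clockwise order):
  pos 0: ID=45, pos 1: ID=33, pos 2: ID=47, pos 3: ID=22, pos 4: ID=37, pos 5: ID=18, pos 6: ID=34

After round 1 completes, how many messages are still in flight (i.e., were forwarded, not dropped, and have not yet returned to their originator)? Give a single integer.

Answer: 3

Derivation:
Round 1: pos1(id33) recv 45: fwd; pos2(id47) recv 33: drop; pos3(id22) recv 47: fwd; pos4(id37) recv 22: drop; pos5(id18) recv 37: fwd; pos6(id34) recv 18: drop; pos0(id45) recv 34: drop
After round 1: 3 messages still in flight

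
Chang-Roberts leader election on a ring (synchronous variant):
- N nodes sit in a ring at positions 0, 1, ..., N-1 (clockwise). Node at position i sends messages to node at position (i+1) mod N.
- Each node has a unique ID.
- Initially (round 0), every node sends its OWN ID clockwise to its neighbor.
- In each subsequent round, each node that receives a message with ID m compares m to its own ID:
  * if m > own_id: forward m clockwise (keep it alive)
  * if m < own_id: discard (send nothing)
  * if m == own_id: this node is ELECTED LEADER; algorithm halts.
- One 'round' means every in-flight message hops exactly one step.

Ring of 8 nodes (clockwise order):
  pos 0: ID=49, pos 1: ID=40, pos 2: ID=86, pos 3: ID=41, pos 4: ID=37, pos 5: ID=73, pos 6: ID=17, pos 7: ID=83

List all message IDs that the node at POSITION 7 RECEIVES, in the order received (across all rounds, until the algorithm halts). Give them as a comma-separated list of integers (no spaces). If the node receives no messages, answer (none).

Round 1: pos1(id40) recv 49: fwd; pos2(id86) recv 40: drop; pos3(id41) recv 86: fwd; pos4(id37) recv 41: fwd; pos5(id73) recv 37: drop; pos6(id17) recv 73: fwd; pos7(id83) recv 17: drop; pos0(id49) recv 83: fwd
Round 2: pos2(id86) recv 49: drop; pos4(id37) recv 86: fwd; pos5(id73) recv 41: drop; pos7(id83) recv 73: drop; pos1(id40) recv 83: fwd
Round 3: pos5(id73) recv 86: fwd; pos2(id86) recv 83: drop
Round 4: pos6(id17) recv 86: fwd
Round 5: pos7(id83) recv 86: fwd
Round 6: pos0(id49) recv 86: fwd
Round 7: pos1(id40) recv 86: fwd
Round 8: pos2(id86) recv 86: ELECTED

Answer: 17,73,86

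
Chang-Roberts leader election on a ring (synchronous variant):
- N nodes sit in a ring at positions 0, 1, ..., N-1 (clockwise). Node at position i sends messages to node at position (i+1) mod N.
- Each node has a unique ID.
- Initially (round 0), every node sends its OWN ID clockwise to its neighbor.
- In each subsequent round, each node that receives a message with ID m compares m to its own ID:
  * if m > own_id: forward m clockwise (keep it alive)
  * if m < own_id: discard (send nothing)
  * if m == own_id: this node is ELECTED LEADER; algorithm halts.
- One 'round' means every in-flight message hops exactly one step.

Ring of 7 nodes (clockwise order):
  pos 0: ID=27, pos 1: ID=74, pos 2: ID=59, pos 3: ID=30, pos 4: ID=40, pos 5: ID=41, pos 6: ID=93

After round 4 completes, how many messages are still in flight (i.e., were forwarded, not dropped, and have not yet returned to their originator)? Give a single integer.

Answer: 2

Derivation:
Round 1: pos1(id74) recv 27: drop; pos2(id59) recv 74: fwd; pos3(id30) recv 59: fwd; pos4(id40) recv 30: drop; pos5(id41) recv 40: drop; pos6(id93) recv 41: drop; pos0(id27) recv 93: fwd
Round 2: pos3(id30) recv 74: fwd; pos4(id40) recv 59: fwd; pos1(id74) recv 93: fwd
Round 3: pos4(id40) recv 74: fwd; pos5(id41) recv 59: fwd; pos2(id59) recv 93: fwd
Round 4: pos5(id41) recv 74: fwd; pos6(id93) recv 59: drop; pos3(id30) recv 93: fwd
After round 4: 2 messages still in flight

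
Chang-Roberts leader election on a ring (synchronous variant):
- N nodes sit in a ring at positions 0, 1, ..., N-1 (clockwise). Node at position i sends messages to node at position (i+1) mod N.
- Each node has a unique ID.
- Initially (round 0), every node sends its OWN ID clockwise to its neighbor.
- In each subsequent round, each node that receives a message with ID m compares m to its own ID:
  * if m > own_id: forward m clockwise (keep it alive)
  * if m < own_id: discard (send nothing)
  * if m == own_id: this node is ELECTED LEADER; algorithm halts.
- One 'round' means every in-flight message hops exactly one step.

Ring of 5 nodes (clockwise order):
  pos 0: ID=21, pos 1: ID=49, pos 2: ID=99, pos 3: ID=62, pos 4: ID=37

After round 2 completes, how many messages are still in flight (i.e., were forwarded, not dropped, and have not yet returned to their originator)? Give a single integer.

Round 1: pos1(id49) recv 21: drop; pos2(id99) recv 49: drop; pos3(id62) recv 99: fwd; pos4(id37) recv 62: fwd; pos0(id21) recv 37: fwd
Round 2: pos4(id37) recv 99: fwd; pos0(id21) recv 62: fwd; pos1(id49) recv 37: drop
After round 2: 2 messages still in flight

Answer: 2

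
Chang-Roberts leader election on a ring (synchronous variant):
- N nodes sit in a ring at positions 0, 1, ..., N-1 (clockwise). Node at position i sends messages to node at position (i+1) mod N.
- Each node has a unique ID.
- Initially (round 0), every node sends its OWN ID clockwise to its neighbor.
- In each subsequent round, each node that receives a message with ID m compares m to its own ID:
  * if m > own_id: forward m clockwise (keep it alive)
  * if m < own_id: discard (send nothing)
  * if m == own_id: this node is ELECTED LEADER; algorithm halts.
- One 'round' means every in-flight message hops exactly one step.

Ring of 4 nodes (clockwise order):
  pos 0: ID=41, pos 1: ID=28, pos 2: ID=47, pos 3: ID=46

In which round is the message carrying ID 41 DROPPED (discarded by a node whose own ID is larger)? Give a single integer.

Answer: 2

Derivation:
Round 1: pos1(id28) recv 41: fwd; pos2(id47) recv 28: drop; pos3(id46) recv 47: fwd; pos0(id41) recv 46: fwd
Round 2: pos2(id47) recv 41: drop; pos0(id41) recv 47: fwd; pos1(id28) recv 46: fwd
Round 3: pos1(id28) recv 47: fwd; pos2(id47) recv 46: drop
Round 4: pos2(id47) recv 47: ELECTED
Message ID 41 originates at pos 0; dropped at pos 2 in round 2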